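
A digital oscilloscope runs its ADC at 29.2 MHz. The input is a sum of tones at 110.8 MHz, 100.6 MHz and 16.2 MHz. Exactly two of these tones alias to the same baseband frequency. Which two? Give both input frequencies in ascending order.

16.2 MHz, 100.6 MHz

fs/2 = 14.6 MHz.
110.8 MHz mod fs = 23.2 MHz.
23.2 MHz > fs/2 = 14.6 MHz, folds to fs − 23.2 MHz = 6 MHz.
100.6 MHz mod fs = 13 MHz.
13 MHz ≤ fs/2 = 14.6 MHz, appears at 13 MHz.
16.2 MHz > fs/2 = 14.6 MHz, folds to fs − 16.2 MHz = 13 MHz.
16.2 MHz and 100.6 MHz both map to 13 MHz.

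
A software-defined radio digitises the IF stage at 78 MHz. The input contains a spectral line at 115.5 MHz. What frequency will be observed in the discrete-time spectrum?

115.5 MHz mod fs = 37.5 MHz.
37.5 MHz ≤ fs/2 = 39 MHz, appears at 37.5 MHz.

37.5 MHz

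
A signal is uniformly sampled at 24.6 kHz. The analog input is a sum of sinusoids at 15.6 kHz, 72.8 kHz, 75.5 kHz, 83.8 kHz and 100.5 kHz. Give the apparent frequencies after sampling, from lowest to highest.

1 kHz, 1.7 kHz, 2.1 kHz, 9 kHz, 10 kHz

fs/2 = 12.3 kHz.
15.6 kHz > fs/2 = 12.3 kHz, folds to fs − 15.6 kHz = 9 kHz.
72.8 kHz mod fs = 23.6 kHz.
23.6 kHz > fs/2 = 12.3 kHz, folds to fs − 23.6 kHz = 1 kHz.
75.5 kHz mod fs = 1.7 kHz.
1.7 kHz ≤ fs/2 = 12.3 kHz, appears at 1.7 kHz.
83.8 kHz mod fs = 10 kHz.
10 kHz ≤ fs/2 = 12.3 kHz, appears at 10 kHz.
100.5 kHz mod fs = 2.1 kHz.
2.1 kHz ≤ fs/2 = 12.3 kHz, appears at 2.1 kHz.
Distinct values: {1 kHz, 1.7 kHz, 2.1 kHz, 9 kHz, 10 kHz}.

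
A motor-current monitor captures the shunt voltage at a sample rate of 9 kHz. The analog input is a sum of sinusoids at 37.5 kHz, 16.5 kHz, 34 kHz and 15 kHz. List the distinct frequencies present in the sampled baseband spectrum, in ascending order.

fs/2 = 4.5 kHz.
37.5 kHz mod fs = 1.5 kHz.
1.5 kHz ≤ fs/2 = 4.5 kHz, appears at 1.5 kHz.
16.5 kHz mod fs = 7.5 kHz.
7.5 kHz > fs/2 = 4.5 kHz, folds to fs − 7.5 kHz = 1.5 kHz.
34 kHz mod fs = 7 kHz.
7 kHz > fs/2 = 4.5 kHz, folds to fs − 7 kHz = 2 kHz.
15 kHz mod fs = 6 kHz.
6 kHz > fs/2 = 4.5 kHz, folds to fs − 6 kHz = 3 kHz.
Distinct values: {1.5 kHz, 2 kHz, 3 kHz}.

1.5 kHz, 2 kHz, 3 kHz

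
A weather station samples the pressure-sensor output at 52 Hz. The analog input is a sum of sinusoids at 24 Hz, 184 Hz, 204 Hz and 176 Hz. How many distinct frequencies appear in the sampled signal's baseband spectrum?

3

fs/2 = 26 Hz.
24 Hz ≤ fs/2 = 26 Hz, passes unchanged.
184 Hz mod fs = 28 Hz.
28 Hz > fs/2 = 26 Hz, folds to fs − 28 Hz = 24 Hz.
204 Hz mod fs = 48 Hz.
48 Hz > fs/2 = 26 Hz, folds to fs − 48 Hz = 4 Hz.
176 Hz mod fs = 20 Hz.
20 Hz ≤ fs/2 = 26 Hz, appears at 20 Hz.
Distinct values: {4 Hz, 20 Hz, 24 Hz} → 3.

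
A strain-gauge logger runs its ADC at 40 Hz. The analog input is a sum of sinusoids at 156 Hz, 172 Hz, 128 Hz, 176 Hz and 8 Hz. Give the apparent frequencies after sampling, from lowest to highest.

4 Hz, 8 Hz, 12 Hz, 16 Hz

fs/2 = 20 Hz.
156 Hz mod fs = 36 Hz.
36 Hz > fs/2 = 20 Hz, folds to fs − 36 Hz = 4 Hz.
172 Hz mod fs = 12 Hz.
12 Hz ≤ fs/2 = 20 Hz, appears at 12 Hz.
128 Hz mod fs = 8 Hz.
8 Hz ≤ fs/2 = 20 Hz, appears at 8 Hz.
176 Hz mod fs = 16 Hz.
16 Hz ≤ fs/2 = 20 Hz, appears at 16 Hz.
8 Hz ≤ fs/2 = 20 Hz, passes unchanged.
Distinct values: {4 Hz, 8 Hz, 12 Hz, 16 Hz}.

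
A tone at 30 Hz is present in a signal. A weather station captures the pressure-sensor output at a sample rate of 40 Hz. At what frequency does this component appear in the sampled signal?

10 Hz

30 Hz > fs/2 = 20 Hz, folds to fs − 30 Hz = 10 Hz.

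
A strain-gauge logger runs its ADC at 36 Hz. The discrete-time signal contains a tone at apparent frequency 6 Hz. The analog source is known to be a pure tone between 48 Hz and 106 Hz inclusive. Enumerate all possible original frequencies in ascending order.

Frequencies that alias to 6 Hz are k·fs ± 6 Hz for integer k ≥ 0.
k=0: 6 Hz.
k=1: 30 Hz, 42 Hz.
k=2: 66 Hz, 78 Hz.
k=3: 102 Hz, 114 Hz.
k=4: 138 Hz, 150 Hz.
Within [48 Hz, 106 Hz]: 66 Hz, 78 Hz, 102 Hz.

66 Hz, 78 Hz, 102 Hz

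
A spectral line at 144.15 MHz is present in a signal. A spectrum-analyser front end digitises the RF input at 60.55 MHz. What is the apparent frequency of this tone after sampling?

23.05 MHz

144.15 MHz mod fs = 23.05 MHz.
23.05 MHz ≤ fs/2 = 30.275 MHz, appears at 23.05 MHz.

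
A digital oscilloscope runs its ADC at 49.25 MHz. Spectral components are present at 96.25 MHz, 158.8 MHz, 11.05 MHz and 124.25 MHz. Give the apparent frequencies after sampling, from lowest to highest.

fs/2 = 24.625 MHz.
96.25 MHz mod fs = 47 MHz.
47 MHz > fs/2 = 24.625 MHz, folds to fs − 47 MHz = 2.25 MHz.
158.8 MHz mod fs = 11.05 MHz.
11.05 MHz ≤ fs/2 = 24.625 MHz, appears at 11.05 MHz.
11.05 MHz ≤ fs/2 = 24.625 MHz, passes unchanged.
124.25 MHz mod fs = 25.75 MHz.
25.75 MHz > fs/2 = 24.625 MHz, folds to fs − 25.75 MHz = 23.5 MHz.
Distinct values: {2.25 MHz, 11.05 MHz, 23.5 MHz}.

2.25 MHz, 11.05 MHz, 23.5 MHz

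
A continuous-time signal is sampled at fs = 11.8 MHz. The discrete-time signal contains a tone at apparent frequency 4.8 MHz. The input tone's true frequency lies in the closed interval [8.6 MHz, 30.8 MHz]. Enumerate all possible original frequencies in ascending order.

16.6 MHz, 18.8 MHz, 28.4 MHz, 30.6 MHz

Frequencies that alias to 4.8 MHz are k·fs ± 4.8 MHz for integer k ≥ 0.
k=0: 4.8 MHz.
k=1: 7 MHz, 16.6 MHz.
k=2: 18.8 MHz, 28.4 MHz.
k=3: 30.6 MHz, 40.2 MHz.
k=4: 42.4 MHz, 52 MHz.
Within [8.6 MHz, 30.8 MHz]: 16.6 MHz, 18.8 MHz, 28.4 MHz, 30.6 MHz.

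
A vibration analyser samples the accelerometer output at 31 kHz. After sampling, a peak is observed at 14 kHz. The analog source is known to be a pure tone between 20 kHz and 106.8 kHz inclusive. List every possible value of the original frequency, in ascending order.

45 kHz, 48 kHz, 76 kHz, 79 kHz

Frequencies that alias to 14 kHz are k·fs ± 14 kHz for integer k ≥ 0.
k=0: 14 kHz.
k=1: 17 kHz, 45 kHz.
k=2: 48 kHz, 76 kHz.
k=3: 79 kHz, 107 kHz.
k=4: 110 kHz, 138 kHz.
Within [20 kHz, 106.8 kHz]: 45 kHz, 48 kHz, 76 kHz, 79 kHz.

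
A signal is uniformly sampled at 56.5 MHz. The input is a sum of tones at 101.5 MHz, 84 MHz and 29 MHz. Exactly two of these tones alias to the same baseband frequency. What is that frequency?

fs/2 = 28.25 MHz.
101.5 MHz mod fs = 45 MHz.
45 MHz > fs/2 = 28.25 MHz, folds to fs − 45 MHz = 11.5 MHz.
84 MHz mod fs = 27.5 MHz.
27.5 MHz ≤ fs/2 = 28.25 MHz, appears at 27.5 MHz.
29 MHz > fs/2 = 28.25 MHz, folds to fs − 29 MHz = 27.5 MHz.
29 MHz and 84 MHz both map to 27.5 MHz.

27.5 MHz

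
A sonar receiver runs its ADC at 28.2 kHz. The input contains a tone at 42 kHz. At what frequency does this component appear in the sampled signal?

13.8 kHz

42 kHz mod fs = 13.8 kHz.
13.8 kHz ≤ fs/2 = 14.1 kHz, appears at 13.8 kHz.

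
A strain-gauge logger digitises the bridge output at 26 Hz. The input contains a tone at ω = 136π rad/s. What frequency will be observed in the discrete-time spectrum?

10 Hz

ω = 136π rad/s → f = ω/(2π) = 68 Hz.
68 Hz mod fs = 16 Hz.
16 Hz > fs/2 = 13 Hz, folds to fs − 16 Hz = 10 Hz.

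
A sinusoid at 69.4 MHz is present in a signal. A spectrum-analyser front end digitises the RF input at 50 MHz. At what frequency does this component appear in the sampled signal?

19.4 MHz

69.4 MHz mod fs = 19.4 MHz.
19.4 MHz ≤ fs/2 = 25 MHz, appears at 19.4 MHz.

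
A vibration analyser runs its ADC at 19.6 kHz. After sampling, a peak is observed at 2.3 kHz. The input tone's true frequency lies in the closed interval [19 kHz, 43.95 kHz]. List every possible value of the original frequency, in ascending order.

21.9 kHz, 36.9 kHz, 41.5 kHz

Frequencies that alias to 2.3 kHz are k·fs ± 2.3 kHz for integer k ≥ 0.
k=0: 2.3 kHz.
k=1: 17.3 kHz, 21.9 kHz.
k=2: 36.9 kHz, 41.5 kHz.
k=3: 56.5 kHz, 61.1 kHz.
Within [19 kHz, 43.95 kHz]: 21.9 kHz, 36.9 kHz, 41.5 kHz.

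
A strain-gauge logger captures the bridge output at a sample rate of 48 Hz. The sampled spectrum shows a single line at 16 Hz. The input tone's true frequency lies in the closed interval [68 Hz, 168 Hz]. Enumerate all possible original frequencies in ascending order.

Frequencies that alias to 16 Hz are k·fs ± 16 Hz for integer k ≥ 0.
k=0: 16 Hz.
k=1: 32 Hz, 64 Hz.
k=2: 80 Hz, 112 Hz.
k=3: 128 Hz, 160 Hz.
k=4: 176 Hz, 208 Hz.
Within [68 Hz, 168 Hz]: 80 Hz, 112 Hz, 128 Hz, 160 Hz.

80 Hz, 112 Hz, 128 Hz, 160 Hz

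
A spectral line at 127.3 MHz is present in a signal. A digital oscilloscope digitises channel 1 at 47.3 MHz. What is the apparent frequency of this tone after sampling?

127.3 MHz mod fs = 32.7 MHz.
32.7 MHz > fs/2 = 23.65 MHz, folds to fs − 32.7 MHz = 14.6 MHz.

14.6 MHz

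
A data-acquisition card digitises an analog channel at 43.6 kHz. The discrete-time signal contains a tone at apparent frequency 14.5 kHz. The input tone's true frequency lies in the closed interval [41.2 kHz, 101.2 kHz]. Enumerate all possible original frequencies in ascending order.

58.1 kHz, 72.7 kHz

Frequencies that alias to 14.5 kHz are k·fs ± 14.5 kHz for integer k ≥ 0.
k=0: 14.5 kHz.
k=1: 29.1 kHz, 58.1 kHz.
k=2: 72.7 kHz, 101.7 kHz.
k=3: 116.3 kHz, 145.3 kHz.
Within [41.2 kHz, 101.2 kHz]: 58.1 kHz, 72.7 kHz.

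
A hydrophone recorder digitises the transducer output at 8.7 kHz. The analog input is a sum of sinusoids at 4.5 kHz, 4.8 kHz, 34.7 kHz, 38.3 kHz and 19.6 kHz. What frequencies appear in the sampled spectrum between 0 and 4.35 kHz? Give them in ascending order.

fs/2 = 4.35 kHz.
4.5 kHz > fs/2 = 4.35 kHz, folds to fs − 4.5 kHz = 4.2 kHz.
4.8 kHz > fs/2 = 4.35 kHz, folds to fs − 4.8 kHz = 3.9 kHz.
34.7 kHz mod fs = 8.6 kHz.
8.6 kHz > fs/2 = 4.35 kHz, folds to fs − 8.6 kHz = 0.1 kHz.
38.3 kHz mod fs = 3.5 kHz.
3.5 kHz ≤ fs/2 = 4.35 kHz, appears at 3.5 kHz.
19.6 kHz mod fs = 2.2 kHz.
2.2 kHz ≤ fs/2 = 4.35 kHz, appears at 2.2 kHz.
Distinct values: {0.1 kHz, 2.2 kHz, 3.5 kHz, 3.9 kHz, 4.2 kHz}.

0.1 kHz, 2.2 kHz, 3.5 kHz, 3.9 kHz, 4.2 kHz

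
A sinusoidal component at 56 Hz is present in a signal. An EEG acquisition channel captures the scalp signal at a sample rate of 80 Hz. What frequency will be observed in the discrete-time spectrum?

56 Hz > fs/2 = 40 Hz, folds to fs − 56 Hz = 24 Hz.

24 Hz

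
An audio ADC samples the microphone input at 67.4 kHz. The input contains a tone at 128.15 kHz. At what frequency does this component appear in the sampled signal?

6.65 kHz

128.15 kHz mod fs = 60.75 kHz.
60.75 kHz > fs/2 = 33.7 kHz, folds to fs − 60.75 kHz = 6.65 kHz.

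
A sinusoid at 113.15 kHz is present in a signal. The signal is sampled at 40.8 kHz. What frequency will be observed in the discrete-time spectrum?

113.15 kHz mod fs = 31.55 kHz.
31.55 kHz > fs/2 = 20.4 kHz, folds to fs − 31.55 kHz = 9.25 kHz.

9.25 kHz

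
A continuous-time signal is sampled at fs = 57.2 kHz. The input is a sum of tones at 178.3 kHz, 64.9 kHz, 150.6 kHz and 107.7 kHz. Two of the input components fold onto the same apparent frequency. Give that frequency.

6.7 kHz

fs/2 = 28.6 kHz.
178.3 kHz mod fs = 6.7 kHz.
6.7 kHz ≤ fs/2 = 28.6 kHz, appears at 6.7 kHz.
64.9 kHz mod fs = 7.7 kHz.
7.7 kHz ≤ fs/2 = 28.6 kHz, appears at 7.7 kHz.
150.6 kHz mod fs = 36.2 kHz.
36.2 kHz > fs/2 = 28.6 kHz, folds to fs − 36.2 kHz = 21 kHz.
107.7 kHz mod fs = 50.5 kHz.
50.5 kHz > fs/2 = 28.6 kHz, folds to fs − 50.5 kHz = 6.7 kHz.
107.7 kHz and 178.3 kHz both map to 6.7 kHz.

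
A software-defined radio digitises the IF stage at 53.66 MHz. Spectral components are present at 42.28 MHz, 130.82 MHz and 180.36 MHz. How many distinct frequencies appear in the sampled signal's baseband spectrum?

fs/2 = 26.83 MHz.
42.28 MHz > fs/2 = 26.83 MHz, folds to fs − 42.28 MHz = 11.38 MHz.
130.82 MHz mod fs = 23.5 MHz.
23.5 MHz ≤ fs/2 = 26.83 MHz, appears at 23.5 MHz.
180.36 MHz mod fs = 19.38 MHz.
19.38 MHz ≤ fs/2 = 26.83 MHz, appears at 19.38 MHz.
Distinct values: {11.38 MHz, 19.38 MHz, 23.5 MHz} → 3.

3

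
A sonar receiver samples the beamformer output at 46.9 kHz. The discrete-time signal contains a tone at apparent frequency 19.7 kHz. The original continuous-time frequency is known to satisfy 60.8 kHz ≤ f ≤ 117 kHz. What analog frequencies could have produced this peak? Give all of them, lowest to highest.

66.6 kHz, 74.1 kHz, 113.5 kHz

Frequencies that alias to 19.7 kHz are k·fs ± 19.7 kHz for integer k ≥ 0.
k=0: 19.7 kHz.
k=1: 27.2 kHz, 66.6 kHz.
k=2: 74.1 kHz, 113.5 kHz.
k=3: 121 kHz, 160.4 kHz.
Within [60.8 kHz, 117 kHz]: 66.6 kHz, 74.1 kHz, 113.5 kHz.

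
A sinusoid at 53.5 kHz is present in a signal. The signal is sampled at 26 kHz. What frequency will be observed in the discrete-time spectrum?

53.5 kHz mod fs = 1.5 kHz.
1.5 kHz ≤ fs/2 = 13 kHz, appears at 1.5 kHz.

1.5 kHz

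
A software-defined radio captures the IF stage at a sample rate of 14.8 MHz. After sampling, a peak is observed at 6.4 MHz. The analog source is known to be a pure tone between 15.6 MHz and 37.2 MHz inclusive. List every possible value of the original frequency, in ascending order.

21.2 MHz, 23.2 MHz, 36 MHz

Frequencies that alias to 6.4 MHz are k·fs ± 6.4 MHz for integer k ≥ 0.
k=0: 6.4 MHz.
k=1: 8.4 MHz, 21.2 MHz.
k=2: 23.2 MHz, 36 MHz.
k=3: 38 MHz, 50.8 MHz.
Within [15.6 MHz, 37.2 MHz]: 21.2 MHz, 23.2 MHz, 36 MHz.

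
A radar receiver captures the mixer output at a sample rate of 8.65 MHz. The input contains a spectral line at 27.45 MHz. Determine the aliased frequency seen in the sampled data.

27.45 MHz mod fs = 1.5 MHz.
1.5 MHz ≤ fs/2 = 4.325 MHz, appears at 1.5 MHz.

1.5 MHz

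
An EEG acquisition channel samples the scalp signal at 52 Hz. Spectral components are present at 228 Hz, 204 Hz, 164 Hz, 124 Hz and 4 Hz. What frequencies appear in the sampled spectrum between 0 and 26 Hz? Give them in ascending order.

4 Hz, 8 Hz, 20 Hz

fs/2 = 26 Hz.
228 Hz mod fs = 20 Hz.
20 Hz ≤ fs/2 = 26 Hz, appears at 20 Hz.
204 Hz mod fs = 48 Hz.
48 Hz > fs/2 = 26 Hz, folds to fs − 48 Hz = 4 Hz.
164 Hz mod fs = 8 Hz.
8 Hz ≤ fs/2 = 26 Hz, appears at 8 Hz.
124 Hz mod fs = 20 Hz.
20 Hz ≤ fs/2 = 26 Hz, appears at 20 Hz.
4 Hz ≤ fs/2 = 26 Hz, passes unchanged.
Distinct values: {4 Hz, 8 Hz, 20 Hz}.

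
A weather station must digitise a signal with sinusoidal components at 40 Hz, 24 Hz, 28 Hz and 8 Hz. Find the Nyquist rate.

80 Hz

Highest-frequency component: 40 Hz.
Nyquist rate = 2 × 40 Hz = 80 Hz.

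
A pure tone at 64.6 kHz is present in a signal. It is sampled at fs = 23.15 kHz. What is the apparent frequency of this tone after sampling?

4.85 kHz

64.6 kHz mod fs = 18.3 kHz.
18.3 kHz > fs/2 = 11.575 kHz, folds to fs − 18.3 kHz = 4.85 kHz.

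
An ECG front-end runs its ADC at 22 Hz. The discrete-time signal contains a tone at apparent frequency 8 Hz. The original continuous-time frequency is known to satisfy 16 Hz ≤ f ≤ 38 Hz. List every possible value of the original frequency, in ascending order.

Frequencies that alias to 8 Hz are k·fs ± 8 Hz for integer k ≥ 0.
k=0: 8 Hz.
k=1: 14 Hz, 30 Hz.
k=2: 36 Hz, 52 Hz.
k=3: 58 Hz, 74 Hz.
Within [16 Hz, 38 Hz]: 30 Hz, 36 Hz.

30 Hz, 36 Hz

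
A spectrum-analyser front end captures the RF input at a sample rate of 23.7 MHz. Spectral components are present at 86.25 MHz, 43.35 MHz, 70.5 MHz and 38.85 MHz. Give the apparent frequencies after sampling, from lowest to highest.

fs/2 = 11.85 MHz.
86.25 MHz mod fs = 15.15 MHz.
15.15 MHz > fs/2 = 11.85 MHz, folds to fs − 15.15 MHz = 8.55 MHz.
43.35 MHz mod fs = 19.65 MHz.
19.65 MHz > fs/2 = 11.85 MHz, folds to fs − 19.65 MHz = 4.05 MHz.
70.5 MHz mod fs = 23.1 MHz.
23.1 MHz > fs/2 = 11.85 MHz, folds to fs − 23.1 MHz = 0.6 MHz.
38.85 MHz mod fs = 15.15 MHz.
15.15 MHz > fs/2 = 11.85 MHz, folds to fs − 15.15 MHz = 8.55 MHz.
Distinct values: {0.6 MHz, 4.05 MHz, 8.55 MHz}.

0.6 MHz, 4.05 MHz, 8.55 MHz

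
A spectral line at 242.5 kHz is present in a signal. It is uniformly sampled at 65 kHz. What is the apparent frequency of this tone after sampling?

17.5 kHz

242.5 kHz mod fs = 47.5 kHz.
47.5 kHz > fs/2 = 32.5 kHz, folds to fs − 47.5 kHz = 17.5 kHz.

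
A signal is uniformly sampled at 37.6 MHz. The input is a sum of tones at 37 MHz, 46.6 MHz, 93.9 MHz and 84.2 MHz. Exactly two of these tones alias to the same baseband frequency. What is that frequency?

9 MHz

fs/2 = 18.8 MHz.
37 MHz > fs/2 = 18.8 MHz, folds to fs − 37 MHz = 0.6 MHz.
46.6 MHz mod fs = 9 MHz.
9 MHz ≤ fs/2 = 18.8 MHz, appears at 9 MHz.
93.9 MHz mod fs = 18.7 MHz.
18.7 MHz ≤ fs/2 = 18.8 MHz, appears at 18.7 MHz.
84.2 MHz mod fs = 9 MHz.
9 MHz ≤ fs/2 = 18.8 MHz, appears at 9 MHz.
46.6 MHz and 84.2 MHz both map to 9 MHz.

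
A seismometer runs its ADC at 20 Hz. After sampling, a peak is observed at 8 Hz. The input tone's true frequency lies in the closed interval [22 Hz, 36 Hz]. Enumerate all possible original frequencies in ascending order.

28 Hz, 32 Hz

Frequencies that alias to 8 Hz are k·fs ± 8 Hz for integer k ≥ 0.
k=0: 8 Hz.
k=1: 12 Hz, 28 Hz.
k=2: 32 Hz, 48 Hz.
k=3: 52 Hz, 68 Hz.
Within [22 Hz, 36 Hz]: 28 Hz, 32 Hz.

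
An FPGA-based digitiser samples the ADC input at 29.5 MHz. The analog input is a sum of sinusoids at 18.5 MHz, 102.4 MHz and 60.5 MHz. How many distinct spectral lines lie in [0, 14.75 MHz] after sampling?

fs/2 = 14.75 MHz.
18.5 MHz > fs/2 = 14.75 MHz, folds to fs − 18.5 MHz = 11 MHz.
102.4 MHz mod fs = 13.9 MHz.
13.9 MHz ≤ fs/2 = 14.75 MHz, appears at 13.9 MHz.
60.5 MHz mod fs = 1.5 MHz.
1.5 MHz ≤ fs/2 = 14.75 MHz, appears at 1.5 MHz.
Distinct values: {1.5 MHz, 11 MHz, 13.9 MHz} → 3.

3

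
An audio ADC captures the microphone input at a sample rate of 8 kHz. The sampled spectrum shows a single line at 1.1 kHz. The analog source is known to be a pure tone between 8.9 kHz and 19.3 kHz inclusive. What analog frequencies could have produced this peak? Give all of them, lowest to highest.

Frequencies that alias to 1.1 kHz are k·fs ± 1.1 kHz for integer k ≥ 0.
k=0: 1.1 kHz.
k=1: 6.9 kHz, 9.1 kHz.
k=2: 14.9 kHz, 17.1 kHz.
k=3: 22.9 kHz, 25.1 kHz.
Within [8.9 kHz, 19.3 kHz]: 9.1 kHz, 14.9 kHz, 17.1 kHz.

9.1 kHz, 14.9 kHz, 17.1 kHz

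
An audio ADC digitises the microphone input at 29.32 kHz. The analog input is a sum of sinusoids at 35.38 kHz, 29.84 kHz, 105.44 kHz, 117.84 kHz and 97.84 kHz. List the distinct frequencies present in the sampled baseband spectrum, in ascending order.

0.52 kHz, 0.56 kHz, 6.06 kHz, 9.88 kHz, 11.84 kHz

fs/2 = 14.66 kHz.
35.38 kHz mod fs = 6.06 kHz.
6.06 kHz ≤ fs/2 = 14.66 kHz, appears at 6.06 kHz.
29.84 kHz mod fs = 0.52 kHz.
0.52 kHz ≤ fs/2 = 14.66 kHz, appears at 0.52 kHz.
105.44 kHz mod fs = 17.48 kHz.
17.48 kHz > fs/2 = 14.66 kHz, folds to fs − 17.48 kHz = 11.84 kHz.
117.84 kHz mod fs = 0.56 kHz.
0.56 kHz ≤ fs/2 = 14.66 kHz, appears at 0.56 kHz.
97.84 kHz mod fs = 9.88 kHz.
9.88 kHz ≤ fs/2 = 14.66 kHz, appears at 9.88 kHz.
Distinct values: {0.52 kHz, 0.56 kHz, 6.06 kHz, 9.88 kHz, 11.84 kHz}.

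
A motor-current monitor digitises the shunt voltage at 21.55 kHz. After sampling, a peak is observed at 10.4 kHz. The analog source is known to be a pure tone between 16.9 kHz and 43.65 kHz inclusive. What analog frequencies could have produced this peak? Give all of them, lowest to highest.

Frequencies that alias to 10.4 kHz are k·fs ± 10.4 kHz for integer k ≥ 0.
k=0: 10.4 kHz.
k=1: 11.15 kHz, 31.95 kHz.
k=2: 32.7 kHz, 53.5 kHz.
k=3: 54.25 kHz, 75.05 kHz.
Within [16.9 kHz, 43.65 kHz]: 31.95 kHz, 32.7 kHz.

31.95 kHz, 32.7 kHz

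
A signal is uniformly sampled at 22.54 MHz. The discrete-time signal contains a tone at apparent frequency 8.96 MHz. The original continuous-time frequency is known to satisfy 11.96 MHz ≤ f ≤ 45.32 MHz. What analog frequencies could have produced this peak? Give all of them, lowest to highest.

13.58 MHz, 31.5 MHz, 36.12 MHz

Frequencies that alias to 8.96 MHz are k·fs ± 8.96 MHz for integer k ≥ 0.
k=0: 8.96 MHz.
k=1: 13.58 MHz, 31.5 MHz.
k=2: 36.12 MHz, 54.04 MHz.
k=3: 58.66 MHz, 76.58 MHz.
Within [11.96 MHz, 45.32 MHz]: 13.58 MHz, 31.5 MHz, 36.12 MHz.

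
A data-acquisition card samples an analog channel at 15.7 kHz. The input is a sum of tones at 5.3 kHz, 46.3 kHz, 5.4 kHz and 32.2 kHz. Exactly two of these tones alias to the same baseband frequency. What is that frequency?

fs/2 = 7.85 kHz.
5.3 kHz ≤ fs/2 = 7.85 kHz, passes unchanged.
46.3 kHz mod fs = 14.9 kHz.
14.9 kHz > fs/2 = 7.85 kHz, folds to fs − 14.9 kHz = 0.8 kHz.
5.4 kHz ≤ fs/2 = 7.85 kHz, passes unchanged.
32.2 kHz mod fs = 0.8 kHz.
0.8 kHz ≤ fs/2 = 7.85 kHz, appears at 0.8 kHz.
32.2 kHz and 46.3 kHz both map to 0.8 kHz.

0.8 kHz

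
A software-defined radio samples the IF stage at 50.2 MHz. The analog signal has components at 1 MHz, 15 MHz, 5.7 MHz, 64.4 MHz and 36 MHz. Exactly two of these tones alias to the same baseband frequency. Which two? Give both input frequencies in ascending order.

36 MHz, 64.4 MHz

fs/2 = 25.1 MHz.
1 MHz ≤ fs/2 = 25.1 MHz, passes unchanged.
15 MHz ≤ fs/2 = 25.1 MHz, passes unchanged.
5.7 MHz ≤ fs/2 = 25.1 MHz, passes unchanged.
64.4 MHz mod fs = 14.2 MHz.
14.2 MHz ≤ fs/2 = 25.1 MHz, appears at 14.2 MHz.
36 MHz > fs/2 = 25.1 MHz, folds to fs − 36 MHz = 14.2 MHz.
36 MHz and 64.4 MHz both map to 14.2 MHz.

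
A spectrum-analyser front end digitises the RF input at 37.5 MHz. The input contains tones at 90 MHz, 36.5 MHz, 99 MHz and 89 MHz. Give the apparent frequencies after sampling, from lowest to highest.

fs/2 = 18.75 MHz.
90 MHz mod fs = 15 MHz.
15 MHz ≤ fs/2 = 18.75 MHz, appears at 15 MHz.
36.5 MHz > fs/2 = 18.75 MHz, folds to fs − 36.5 MHz = 1 MHz.
99 MHz mod fs = 24 MHz.
24 MHz > fs/2 = 18.75 MHz, folds to fs − 24 MHz = 13.5 MHz.
89 MHz mod fs = 14 MHz.
14 MHz ≤ fs/2 = 18.75 MHz, appears at 14 MHz.
Distinct values: {1 MHz, 13.5 MHz, 14 MHz, 15 MHz}.

1 MHz, 13.5 MHz, 14 MHz, 15 MHz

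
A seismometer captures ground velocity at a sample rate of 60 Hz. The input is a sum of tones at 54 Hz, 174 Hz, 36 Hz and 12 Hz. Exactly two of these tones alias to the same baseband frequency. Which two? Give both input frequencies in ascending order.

fs/2 = 30 Hz.
54 Hz > fs/2 = 30 Hz, folds to fs − 54 Hz = 6 Hz.
174 Hz mod fs = 54 Hz.
54 Hz > fs/2 = 30 Hz, folds to fs − 54 Hz = 6 Hz.
36 Hz > fs/2 = 30 Hz, folds to fs − 36 Hz = 24 Hz.
12 Hz ≤ fs/2 = 30 Hz, passes unchanged.
54 Hz and 174 Hz both map to 6 Hz.

54 Hz, 174 Hz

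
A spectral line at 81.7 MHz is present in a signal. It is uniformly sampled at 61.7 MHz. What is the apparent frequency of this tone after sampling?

20 MHz

81.7 MHz mod fs = 20 MHz.
20 MHz ≤ fs/2 = 30.85 MHz, appears at 20 MHz.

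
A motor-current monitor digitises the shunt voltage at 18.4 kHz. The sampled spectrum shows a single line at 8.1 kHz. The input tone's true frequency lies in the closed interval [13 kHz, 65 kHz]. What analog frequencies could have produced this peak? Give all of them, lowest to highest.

26.5 kHz, 28.7 kHz, 44.9 kHz, 47.1 kHz, 63.3 kHz

Frequencies that alias to 8.1 kHz are k·fs ± 8.1 kHz for integer k ≥ 0.
k=0: 8.1 kHz.
k=1: 10.3 kHz, 26.5 kHz.
k=2: 28.7 kHz, 44.9 kHz.
k=3: 47.1 kHz, 63.3 kHz.
k=4: 65.5 kHz, 81.7 kHz.
Within [13 kHz, 65 kHz]: 26.5 kHz, 28.7 kHz, 44.9 kHz, 47.1 kHz, 63.3 kHz.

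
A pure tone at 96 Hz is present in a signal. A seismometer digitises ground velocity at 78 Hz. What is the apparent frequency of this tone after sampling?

96 Hz mod fs = 18 Hz.
18 Hz ≤ fs/2 = 39 Hz, appears at 18 Hz.

18 Hz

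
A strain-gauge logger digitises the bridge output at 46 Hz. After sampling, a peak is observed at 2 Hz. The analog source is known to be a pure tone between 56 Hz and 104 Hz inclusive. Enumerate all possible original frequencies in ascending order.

Frequencies that alias to 2 Hz are k·fs ± 2 Hz for integer k ≥ 0.
k=0: 2 Hz.
k=1: 44 Hz, 48 Hz.
k=2: 90 Hz, 94 Hz.
k=3: 136 Hz, 140 Hz.
Within [56 Hz, 104 Hz]: 90 Hz, 94 Hz.

90 Hz, 94 Hz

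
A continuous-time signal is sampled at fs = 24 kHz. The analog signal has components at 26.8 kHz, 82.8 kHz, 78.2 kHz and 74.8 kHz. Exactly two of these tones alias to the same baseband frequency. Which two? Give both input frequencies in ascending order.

26.8 kHz, 74.8 kHz

fs/2 = 12 kHz.
26.8 kHz mod fs = 2.8 kHz.
2.8 kHz ≤ fs/2 = 12 kHz, appears at 2.8 kHz.
82.8 kHz mod fs = 10.8 kHz.
10.8 kHz ≤ fs/2 = 12 kHz, appears at 10.8 kHz.
78.2 kHz mod fs = 6.2 kHz.
6.2 kHz ≤ fs/2 = 12 kHz, appears at 6.2 kHz.
74.8 kHz mod fs = 2.8 kHz.
2.8 kHz ≤ fs/2 = 12 kHz, appears at 2.8 kHz.
26.8 kHz and 74.8 kHz both map to 2.8 kHz.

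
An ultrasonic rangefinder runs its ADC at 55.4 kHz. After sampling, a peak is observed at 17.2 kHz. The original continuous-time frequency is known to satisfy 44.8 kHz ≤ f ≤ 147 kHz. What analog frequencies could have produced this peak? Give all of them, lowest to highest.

72.6 kHz, 93.6 kHz, 128 kHz

Frequencies that alias to 17.2 kHz are k·fs ± 17.2 kHz for integer k ≥ 0.
k=0: 17.2 kHz.
k=1: 38.2 kHz, 72.6 kHz.
k=2: 93.6 kHz, 128 kHz.
k=3: 149 kHz, 183.4 kHz.
Within [44.8 kHz, 147 kHz]: 72.6 kHz, 93.6 kHz, 128 kHz.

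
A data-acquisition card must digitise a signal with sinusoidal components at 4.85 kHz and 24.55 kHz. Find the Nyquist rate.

49.1 kHz

Highest-frequency component: 24.55 kHz.
Nyquist rate = 2 × 24.55 kHz = 49.1 kHz.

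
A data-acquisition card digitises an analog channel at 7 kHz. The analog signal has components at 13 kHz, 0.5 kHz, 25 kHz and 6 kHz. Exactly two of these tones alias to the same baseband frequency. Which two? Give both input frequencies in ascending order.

6 kHz, 13 kHz

fs/2 = 3.5 kHz.
13 kHz mod fs = 6 kHz.
6 kHz > fs/2 = 3.5 kHz, folds to fs − 6 kHz = 1 kHz.
0.5 kHz ≤ fs/2 = 3.5 kHz, passes unchanged.
25 kHz mod fs = 4 kHz.
4 kHz > fs/2 = 3.5 kHz, folds to fs − 4 kHz = 3 kHz.
6 kHz > fs/2 = 3.5 kHz, folds to fs − 6 kHz = 1 kHz.
6 kHz and 13 kHz both map to 1 kHz.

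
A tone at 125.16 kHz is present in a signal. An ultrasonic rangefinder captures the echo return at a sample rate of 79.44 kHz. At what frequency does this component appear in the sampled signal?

125.16 kHz mod fs = 45.72 kHz.
45.72 kHz > fs/2 = 39.72 kHz, folds to fs − 45.72 kHz = 33.72 kHz.

33.72 kHz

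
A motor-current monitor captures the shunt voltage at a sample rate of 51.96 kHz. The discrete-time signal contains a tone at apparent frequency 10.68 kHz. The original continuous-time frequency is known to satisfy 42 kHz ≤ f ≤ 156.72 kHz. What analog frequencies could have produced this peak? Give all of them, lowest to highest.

62.64 kHz, 93.24 kHz, 114.6 kHz, 145.2 kHz

Frequencies that alias to 10.68 kHz are k·fs ± 10.68 kHz for integer k ≥ 0.
k=0: 10.68 kHz.
k=1: 41.28 kHz, 62.64 kHz.
k=2: 93.24 kHz, 114.6 kHz.
k=3: 145.2 kHz, 166.56 kHz.
k=4: 197.16 kHz, 218.52 kHz.
Within [42 kHz, 156.72 kHz]: 62.64 kHz, 93.24 kHz, 114.6 kHz, 145.2 kHz.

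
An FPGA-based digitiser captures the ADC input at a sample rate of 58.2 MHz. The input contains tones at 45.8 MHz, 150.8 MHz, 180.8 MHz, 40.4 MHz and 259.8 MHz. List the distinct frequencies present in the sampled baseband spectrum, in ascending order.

fs/2 = 29.1 MHz.
45.8 MHz > fs/2 = 29.1 MHz, folds to fs − 45.8 MHz = 12.4 MHz.
150.8 MHz mod fs = 34.4 MHz.
34.4 MHz > fs/2 = 29.1 MHz, folds to fs − 34.4 MHz = 23.8 MHz.
180.8 MHz mod fs = 6.2 MHz.
6.2 MHz ≤ fs/2 = 29.1 MHz, appears at 6.2 MHz.
40.4 MHz > fs/2 = 29.1 MHz, folds to fs − 40.4 MHz = 17.8 MHz.
259.8 MHz mod fs = 27 MHz.
27 MHz ≤ fs/2 = 29.1 MHz, appears at 27 MHz.
Distinct values: {6.2 MHz, 12.4 MHz, 17.8 MHz, 23.8 MHz, 27 MHz}.

6.2 MHz, 12.4 MHz, 17.8 MHz, 23.8 MHz, 27 MHz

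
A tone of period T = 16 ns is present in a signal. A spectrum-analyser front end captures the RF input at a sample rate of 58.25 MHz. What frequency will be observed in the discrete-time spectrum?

4.25 MHz

T = 16 ns → f = 1/T = 62.5 MHz.
62.5 MHz mod fs = 4.25 MHz.
4.25 MHz ≤ fs/2 = 29.125 MHz, appears at 4.25 MHz.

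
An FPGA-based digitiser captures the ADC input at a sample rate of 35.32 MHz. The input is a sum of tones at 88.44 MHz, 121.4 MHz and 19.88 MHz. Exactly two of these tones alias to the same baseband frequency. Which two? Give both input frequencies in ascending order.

19.88 MHz, 121.4 MHz

fs/2 = 17.66 MHz.
88.44 MHz mod fs = 17.8 MHz.
17.8 MHz > fs/2 = 17.66 MHz, folds to fs − 17.8 MHz = 17.52 MHz.
121.4 MHz mod fs = 15.44 MHz.
15.44 MHz ≤ fs/2 = 17.66 MHz, appears at 15.44 MHz.
19.88 MHz > fs/2 = 17.66 MHz, folds to fs − 19.88 MHz = 15.44 MHz.
19.88 MHz and 121.4 MHz both map to 15.44 MHz.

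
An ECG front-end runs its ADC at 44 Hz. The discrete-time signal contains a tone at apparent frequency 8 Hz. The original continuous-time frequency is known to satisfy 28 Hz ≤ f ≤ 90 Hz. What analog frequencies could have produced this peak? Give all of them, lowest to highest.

Frequencies that alias to 8 Hz are k·fs ± 8 Hz for integer k ≥ 0.
k=0: 8 Hz.
k=1: 36 Hz, 52 Hz.
k=2: 80 Hz, 96 Hz.
k=3: 124 Hz, 140 Hz.
Within [28 Hz, 90 Hz]: 36 Hz, 52 Hz, 80 Hz.

36 Hz, 52 Hz, 80 Hz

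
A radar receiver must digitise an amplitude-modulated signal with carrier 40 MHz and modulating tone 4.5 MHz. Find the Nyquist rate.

AM sidebands sit at fc ± fm = 35.5 MHz and 44.5 MHz.
Highest-frequency component: 44.5 MHz.
Nyquist rate = 2 × 44.5 MHz = 89 MHz.

89 MHz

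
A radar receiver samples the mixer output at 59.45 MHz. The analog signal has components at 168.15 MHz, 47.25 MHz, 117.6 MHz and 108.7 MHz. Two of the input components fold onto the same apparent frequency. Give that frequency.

fs/2 = 29.725 MHz.
168.15 MHz mod fs = 49.25 MHz.
49.25 MHz > fs/2 = 29.725 MHz, folds to fs − 49.25 MHz = 10.2 MHz.
47.25 MHz > fs/2 = 29.725 MHz, folds to fs − 47.25 MHz = 12.2 MHz.
117.6 MHz mod fs = 58.15 MHz.
58.15 MHz > fs/2 = 29.725 MHz, folds to fs − 58.15 MHz = 1.3 MHz.
108.7 MHz mod fs = 49.25 MHz.
49.25 MHz > fs/2 = 29.725 MHz, folds to fs − 49.25 MHz = 10.2 MHz.
108.7 MHz and 168.15 MHz both map to 10.2 MHz.

10.2 MHz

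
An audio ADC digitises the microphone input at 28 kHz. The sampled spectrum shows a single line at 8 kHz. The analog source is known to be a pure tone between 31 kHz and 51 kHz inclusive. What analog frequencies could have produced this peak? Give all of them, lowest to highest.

Frequencies that alias to 8 kHz are k·fs ± 8 kHz for integer k ≥ 0.
k=0: 8 kHz.
k=1: 20 kHz, 36 kHz.
k=2: 48 kHz, 64 kHz.
k=3: 76 kHz, 92 kHz.
Within [31 kHz, 51 kHz]: 36 kHz, 48 kHz.

36 kHz, 48 kHz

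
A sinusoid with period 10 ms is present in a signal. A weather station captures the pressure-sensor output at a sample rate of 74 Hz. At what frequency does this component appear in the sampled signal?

26 Hz

T = 10 ms → f = 1/T = 100 Hz.
100 Hz mod fs = 26 Hz.
26 Hz ≤ fs/2 = 37 Hz, appears at 26 Hz.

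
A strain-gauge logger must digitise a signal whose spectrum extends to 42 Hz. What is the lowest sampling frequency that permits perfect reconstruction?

Nyquist rate = 2 × 42 Hz = 84 Hz.

84 Hz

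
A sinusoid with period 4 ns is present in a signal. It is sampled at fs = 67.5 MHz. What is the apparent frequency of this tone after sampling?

20 MHz

T = 4 ns → f = 1/T = 250 MHz.
250 MHz mod fs = 47.5 MHz.
47.5 MHz > fs/2 = 33.75 MHz, folds to fs − 47.5 MHz = 20 MHz.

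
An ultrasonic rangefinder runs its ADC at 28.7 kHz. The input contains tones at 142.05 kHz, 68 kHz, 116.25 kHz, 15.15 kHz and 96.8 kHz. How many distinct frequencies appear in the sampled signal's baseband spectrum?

4

fs/2 = 14.35 kHz.
142.05 kHz mod fs = 27.25 kHz.
27.25 kHz > fs/2 = 14.35 kHz, folds to fs − 27.25 kHz = 1.45 kHz.
68 kHz mod fs = 10.6 kHz.
10.6 kHz ≤ fs/2 = 14.35 kHz, appears at 10.6 kHz.
116.25 kHz mod fs = 1.45 kHz.
1.45 kHz ≤ fs/2 = 14.35 kHz, appears at 1.45 kHz.
15.15 kHz > fs/2 = 14.35 kHz, folds to fs − 15.15 kHz = 13.55 kHz.
96.8 kHz mod fs = 10.7 kHz.
10.7 kHz ≤ fs/2 = 14.35 kHz, appears at 10.7 kHz.
Distinct values: {1.45 kHz, 10.6 kHz, 10.7 kHz, 13.55 kHz} → 4.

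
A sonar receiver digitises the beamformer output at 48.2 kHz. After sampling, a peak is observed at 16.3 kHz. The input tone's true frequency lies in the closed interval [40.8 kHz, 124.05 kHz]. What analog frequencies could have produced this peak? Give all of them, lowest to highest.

Frequencies that alias to 16.3 kHz are k·fs ± 16.3 kHz for integer k ≥ 0.
k=0: 16.3 kHz.
k=1: 31.9 kHz, 64.5 kHz.
k=2: 80.1 kHz, 112.7 kHz.
k=3: 128.3 kHz, 160.9 kHz.
Within [40.8 kHz, 124.05 kHz]: 64.5 kHz, 80.1 kHz, 112.7 kHz.

64.5 kHz, 80.1 kHz, 112.7 kHz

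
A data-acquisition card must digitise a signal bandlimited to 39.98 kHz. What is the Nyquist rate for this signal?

79.96 kHz

Nyquist rate = 2 × 39.98 kHz = 79.96 kHz.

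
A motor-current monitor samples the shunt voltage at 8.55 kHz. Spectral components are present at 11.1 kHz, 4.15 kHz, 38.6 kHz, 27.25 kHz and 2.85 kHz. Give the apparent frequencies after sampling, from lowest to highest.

fs/2 = 4.275 kHz.
11.1 kHz mod fs = 2.55 kHz.
2.55 kHz ≤ fs/2 = 4.275 kHz, appears at 2.55 kHz.
4.15 kHz ≤ fs/2 = 4.275 kHz, passes unchanged.
38.6 kHz mod fs = 4.4 kHz.
4.4 kHz > fs/2 = 4.275 kHz, folds to fs − 4.4 kHz = 4.15 kHz.
27.25 kHz mod fs = 1.6 kHz.
1.6 kHz ≤ fs/2 = 4.275 kHz, appears at 1.6 kHz.
2.85 kHz ≤ fs/2 = 4.275 kHz, passes unchanged.
Distinct values: {1.6 kHz, 2.55 kHz, 2.85 kHz, 4.15 kHz}.

1.6 kHz, 2.55 kHz, 2.85 kHz, 4.15 kHz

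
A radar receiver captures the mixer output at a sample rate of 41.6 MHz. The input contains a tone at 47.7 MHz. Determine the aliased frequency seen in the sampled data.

6.1 MHz

47.7 MHz mod fs = 6.1 MHz.
6.1 MHz ≤ fs/2 = 20.8 MHz, appears at 6.1 MHz.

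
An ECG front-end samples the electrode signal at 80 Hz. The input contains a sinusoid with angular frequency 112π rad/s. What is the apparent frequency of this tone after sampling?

ω = 112π rad/s → f = ω/(2π) = 56 Hz.
56 Hz > fs/2 = 40 Hz, folds to fs − 56 Hz = 24 Hz.

24 Hz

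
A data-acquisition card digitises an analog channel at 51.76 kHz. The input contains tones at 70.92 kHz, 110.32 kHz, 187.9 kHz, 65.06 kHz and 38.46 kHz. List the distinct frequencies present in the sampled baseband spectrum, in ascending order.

fs/2 = 25.88 kHz.
70.92 kHz mod fs = 19.16 kHz.
19.16 kHz ≤ fs/2 = 25.88 kHz, appears at 19.16 kHz.
110.32 kHz mod fs = 6.8 kHz.
6.8 kHz ≤ fs/2 = 25.88 kHz, appears at 6.8 kHz.
187.9 kHz mod fs = 32.62 kHz.
32.62 kHz > fs/2 = 25.88 kHz, folds to fs − 32.62 kHz = 19.14 kHz.
65.06 kHz mod fs = 13.3 kHz.
13.3 kHz ≤ fs/2 = 25.88 kHz, appears at 13.3 kHz.
38.46 kHz > fs/2 = 25.88 kHz, folds to fs − 38.46 kHz = 13.3 kHz.
Distinct values: {6.8 kHz, 13.3 kHz, 19.14 kHz, 19.16 kHz}.

6.8 kHz, 13.3 kHz, 19.14 kHz, 19.16 kHz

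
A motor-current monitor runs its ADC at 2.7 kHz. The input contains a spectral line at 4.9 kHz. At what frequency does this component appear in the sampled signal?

4.9 kHz mod fs = 2.2 kHz.
2.2 kHz > fs/2 = 1.35 kHz, folds to fs − 2.2 kHz = 0.5 kHz.

0.5 kHz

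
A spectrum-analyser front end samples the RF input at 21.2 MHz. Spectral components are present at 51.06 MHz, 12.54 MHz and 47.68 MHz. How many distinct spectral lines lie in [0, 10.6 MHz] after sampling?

fs/2 = 10.6 MHz.
51.06 MHz mod fs = 8.66 MHz.
8.66 MHz ≤ fs/2 = 10.6 MHz, appears at 8.66 MHz.
12.54 MHz > fs/2 = 10.6 MHz, folds to fs − 12.54 MHz = 8.66 MHz.
47.68 MHz mod fs = 5.28 MHz.
5.28 MHz ≤ fs/2 = 10.6 MHz, appears at 5.28 MHz.
Distinct values: {5.28 MHz, 8.66 MHz} → 2.

2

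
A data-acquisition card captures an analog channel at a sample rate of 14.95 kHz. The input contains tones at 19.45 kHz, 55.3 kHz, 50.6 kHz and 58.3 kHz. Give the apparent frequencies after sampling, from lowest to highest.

1.5 kHz, 4.5 kHz, 5.75 kHz

fs/2 = 7.475 kHz.
19.45 kHz mod fs = 4.5 kHz.
4.5 kHz ≤ fs/2 = 7.475 kHz, appears at 4.5 kHz.
55.3 kHz mod fs = 10.45 kHz.
10.45 kHz > fs/2 = 7.475 kHz, folds to fs − 10.45 kHz = 4.5 kHz.
50.6 kHz mod fs = 5.75 kHz.
5.75 kHz ≤ fs/2 = 7.475 kHz, appears at 5.75 kHz.
58.3 kHz mod fs = 13.45 kHz.
13.45 kHz > fs/2 = 7.475 kHz, folds to fs − 13.45 kHz = 1.5 kHz.
Distinct values: {1.5 kHz, 4.5 kHz, 5.75 kHz}.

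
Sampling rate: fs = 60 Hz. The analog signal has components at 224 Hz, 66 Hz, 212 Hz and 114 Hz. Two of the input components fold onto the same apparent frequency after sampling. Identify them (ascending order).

fs/2 = 30 Hz.
224 Hz mod fs = 44 Hz.
44 Hz > fs/2 = 30 Hz, folds to fs − 44 Hz = 16 Hz.
66 Hz mod fs = 6 Hz.
6 Hz ≤ fs/2 = 30 Hz, appears at 6 Hz.
212 Hz mod fs = 32 Hz.
32 Hz > fs/2 = 30 Hz, folds to fs − 32 Hz = 28 Hz.
114 Hz mod fs = 54 Hz.
54 Hz > fs/2 = 30 Hz, folds to fs − 54 Hz = 6 Hz.
66 Hz and 114 Hz both map to 6 Hz.

66 Hz, 114 Hz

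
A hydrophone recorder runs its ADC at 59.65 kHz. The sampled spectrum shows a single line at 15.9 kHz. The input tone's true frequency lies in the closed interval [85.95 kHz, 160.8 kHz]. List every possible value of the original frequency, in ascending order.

103.4 kHz, 135.2 kHz

Frequencies that alias to 15.9 kHz are k·fs ± 15.9 kHz for integer k ≥ 0.
k=0: 15.9 kHz.
k=1: 43.75 kHz, 75.55 kHz.
k=2: 103.4 kHz, 135.2 kHz.
k=3: 163.05 kHz, 194.85 kHz.
Within [85.95 kHz, 160.8 kHz]: 103.4 kHz, 135.2 kHz.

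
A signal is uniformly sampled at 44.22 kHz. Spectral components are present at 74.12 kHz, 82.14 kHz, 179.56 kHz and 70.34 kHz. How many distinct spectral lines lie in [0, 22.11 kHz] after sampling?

fs/2 = 22.11 kHz.
74.12 kHz mod fs = 29.9 kHz.
29.9 kHz > fs/2 = 22.11 kHz, folds to fs − 29.9 kHz = 14.32 kHz.
82.14 kHz mod fs = 37.92 kHz.
37.92 kHz > fs/2 = 22.11 kHz, folds to fs − 37.92 kHz = 6.3 kHz.
179.56 kHz mod fs = 2.68 kHz.
2.68 kHz ≤ fs/2 = 22.11 kHz, appears at 2.68 kHz.
70.34 kHz mod fs = 26.12 kHz.
26.12 kHz > fs/2 = 22.11 kHz, folds to fs − 26.12 kHz = 18.1 kHz.
Distinct values: {2.68 kHz, 6.3 kHz, 14.32 kHz, 18.1 kHz} → 4.

4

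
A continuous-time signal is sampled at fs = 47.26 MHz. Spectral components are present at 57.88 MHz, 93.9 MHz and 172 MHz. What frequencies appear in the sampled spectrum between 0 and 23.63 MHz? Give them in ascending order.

0.62 MHz, 10.62 MHz, 17.04 MHz

fs/2 = 23.63 MHz.
57.88 MHz mod fs = 10.62 MHz.
10.62 MHz ≤ fs/2 = 23.63 MHz, appears at 10.62 MHz.
93.9 MHz mod fs = 46.64 MHz.
46.64 MHz > fs/2 = 23.63 MHz, folds to fs − 46.64 MHz = 0.62 MHz.
172 MHz mod fs = 30.22 MHz.
30.22 MHz > fs/2 = 23.63 MHz, folds to fs − 30.22 MHz = 17.04 MHz.
Distinct values: {0.62 MHz, 10.62 MHz, 17.04 MHz}.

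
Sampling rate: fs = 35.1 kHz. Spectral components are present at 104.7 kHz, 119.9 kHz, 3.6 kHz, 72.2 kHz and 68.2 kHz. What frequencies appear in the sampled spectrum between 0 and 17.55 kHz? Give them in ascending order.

0.6 kHz, 2 kHz, 3.6 kHz, 14.6 kHz

fs/2 = 17.55 kHz.
104.7 kHz mod fs = 34.5 kHz.
34.5 kHz > fs/2 = 17.55 kHz, folds to fs − 34.5 kHz = 0.6 kHz.
119.9 kHz mod fs = 14.6 kHz.
14.6 kHz ≤ fs/2 = 17.55 kHz, appears at 14.6 kHz.
3.6 kHz ≤ fs/2 = 17.55 kHz, passes unchanged.
72.2 kHz mod fs = 2 kHz.
2 kHz ≤ fs/2 = 17.55 kHz, appears at 2 kHz.
68.2 kHz mod fs = 33.1 kHz.
33.1 kHz > fs/2 = 17.55 kHz, folds to fs − 33.1 kHz = 2 kHz.
Distinct values: {0.6 kHz, 2 kHz, 3.6 kHz, 14.6 kHz}.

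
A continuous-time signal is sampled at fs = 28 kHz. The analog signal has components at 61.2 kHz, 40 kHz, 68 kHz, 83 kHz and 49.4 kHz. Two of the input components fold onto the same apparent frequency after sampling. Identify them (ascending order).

fs/2 = 14 kHz.
61.2 kHz mod fs = 5.2 kHz.
5.2 kHz ≤ fs/2 = 14 kHz, appears at 5.2 kHz.
40 kHz mod fs = 12 kHz.
12 kHz ≤ fs/2 = 14 kHz, appears at 12 kHz.
68 kHz mod fs = 12 kHz.
12 kHz ≤ fs/2 = 14 kHz, appears at 12 kHz.
83 kHz mod fs = 27 kHz.
27 kHz > fs/2 = 14 kHz, folds to fs − 27 kHz = 1 kHz.
49.4 kHz mod fs = 21.4 kHz.
21.4 kHz > fs/2 = 14 kHz, folds to fs − 21.4 kHz = 6.6 kHz.
40 kHz and 68 kHz both map to 12 kHz.

40 kHz, 68 kHz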